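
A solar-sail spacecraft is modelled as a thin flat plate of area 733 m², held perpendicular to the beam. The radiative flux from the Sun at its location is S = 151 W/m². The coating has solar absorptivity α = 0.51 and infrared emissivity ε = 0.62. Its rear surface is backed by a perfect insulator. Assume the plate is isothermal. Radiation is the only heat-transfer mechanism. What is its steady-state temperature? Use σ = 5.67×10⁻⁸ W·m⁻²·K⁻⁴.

T ≈ 216 K

At equilibrium, absorbed power = emitted power.
Absorbing cross-section = A = 733.0 m²; emitting surface = A = 733.0 m² (ratio 1).
αS·A_cross = εσ·A_surf·T⁴  ⇒  T⁴ = αS/(ε·1σ).
T⁴ = 0.510·151/(0.62·1·5.67×10⁻⁸) = 2.191×10⁹ K⁴.
T = (2.191×10⁹)^(1/4).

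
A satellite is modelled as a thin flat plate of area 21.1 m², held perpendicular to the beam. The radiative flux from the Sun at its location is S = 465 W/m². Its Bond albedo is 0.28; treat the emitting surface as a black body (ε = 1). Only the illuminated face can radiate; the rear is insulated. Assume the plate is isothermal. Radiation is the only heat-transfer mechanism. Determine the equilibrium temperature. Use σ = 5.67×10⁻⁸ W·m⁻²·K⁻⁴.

At equilibrium, absorbed power = emitted power.
Absorbing cross-section = A = 21.10 m²; emitting surface = A = 21.10 m² (ratio 1).
(1−a)S·A_cross = εσ·A_surf·T⁴  ⇒  T⁴ = (1−a)S/(1σ).
T⁴ = 0.720·465/(1·5.67×10⁻⁸) = 5.905×10⁹ K⁴.
T = (5.905×10⁹)^(1/4).

T ≈ 277 K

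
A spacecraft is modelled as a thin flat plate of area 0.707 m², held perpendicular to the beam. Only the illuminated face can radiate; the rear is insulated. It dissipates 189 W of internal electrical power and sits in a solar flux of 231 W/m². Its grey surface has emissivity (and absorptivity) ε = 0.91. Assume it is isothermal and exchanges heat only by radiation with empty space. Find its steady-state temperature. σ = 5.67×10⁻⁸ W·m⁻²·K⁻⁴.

T ≈ 310 K

At steady state, absorbed solar power + internal power = radiated power.
Absorbed: α·S·A_cross = 0.91·231·0.7070 = 148.6 W (cross-section A).
Total input = 148.6 + 189 = 337.6 W.
Radiated: εσ·A_surf·T⁴ with A_surf = A = 0.7070 m².
T⁴ = 337.6/(0.91·5.67×10⁻⁸·0.7070) = 9.255×10⁹ K⁴.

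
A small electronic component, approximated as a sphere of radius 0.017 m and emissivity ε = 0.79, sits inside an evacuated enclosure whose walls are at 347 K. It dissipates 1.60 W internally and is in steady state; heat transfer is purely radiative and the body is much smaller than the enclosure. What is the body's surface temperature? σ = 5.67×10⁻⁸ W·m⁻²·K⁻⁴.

For a small grey body in a large enclosure, net radiated power = εσA(T⁴ − T_w⁴).
Steady state: P = εσA(T⁴ − T_w⁴) with A = 4πr² = 0.003632 m².
T⁴ = P/(εσA) + T_w⁴ = 1.60/(0.79·5.67×10⁻⁸·0.003632) + (347)⁴
    = 9.836×10⁹ + 1.450×10¹⁰ = 2.433×10¹⁰ K⁴.

T ≈ 395 K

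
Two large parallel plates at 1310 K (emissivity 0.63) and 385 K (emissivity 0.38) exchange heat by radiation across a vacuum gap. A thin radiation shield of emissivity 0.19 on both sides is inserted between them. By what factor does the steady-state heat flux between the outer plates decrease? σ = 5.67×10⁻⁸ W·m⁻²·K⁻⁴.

factor ≈ 3.96

Without shield: q₀ = σΔ(T⁴)/(1/ε₁+1/ε₂−1) with denominator 3.219.
With shield the two gaps are in series; the resistances add: (1/ε₁+1/ε_s−1)+(1/ε_s+1/ε₂−1) = 5.850+6.895 = 12.75.
Heat-flux ratio q₀/q = 12.75/3.219.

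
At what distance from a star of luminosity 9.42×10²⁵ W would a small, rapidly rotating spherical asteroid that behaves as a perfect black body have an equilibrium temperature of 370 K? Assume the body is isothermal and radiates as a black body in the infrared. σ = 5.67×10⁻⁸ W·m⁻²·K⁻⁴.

d ≈ 4.20×10¹⁰ m

For an isothermal black-emitting sphere, (1−a)S·πr² = σ·4πr²·T⁴ ⇒ S = 4σT⁴/(1−a).
S = 4·5.67×10⁻⁸·(370)⁴/1.00 = 4251 W/m².
Flux falls as S = L/(4πd²), so d = √(L/(4πS)) = √(9.42×10²⁵/(4π·4251)).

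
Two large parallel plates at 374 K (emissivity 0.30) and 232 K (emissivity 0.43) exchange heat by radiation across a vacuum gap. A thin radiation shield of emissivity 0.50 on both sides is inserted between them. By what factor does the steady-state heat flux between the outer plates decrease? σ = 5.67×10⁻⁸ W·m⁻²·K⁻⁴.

factor ≈ 1.64

Without shield: q₀ = σΔ(T⁴)/(1/ε₁+1/ε₂−1) with denominator 4.659.
With shield the two gaps are in series; the resistances add: (1/ε₁+1/ε_s−1)+(1/ε_s+1/ε₂−1) = 4.333+3.326 = 7.659.
Heat-flux ratio q₀/q = 7.659/4.659.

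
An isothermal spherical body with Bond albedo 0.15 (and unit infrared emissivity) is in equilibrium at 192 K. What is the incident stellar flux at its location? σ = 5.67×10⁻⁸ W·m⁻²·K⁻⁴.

S ≈ 363 W/m²

(1−a)S·πr² = σ·4πr²·T⁴ ⇒ S = 4σT⁴/(1−a).
S = 4·5.67×10⁻⁸·1.359×10⁹/0.850.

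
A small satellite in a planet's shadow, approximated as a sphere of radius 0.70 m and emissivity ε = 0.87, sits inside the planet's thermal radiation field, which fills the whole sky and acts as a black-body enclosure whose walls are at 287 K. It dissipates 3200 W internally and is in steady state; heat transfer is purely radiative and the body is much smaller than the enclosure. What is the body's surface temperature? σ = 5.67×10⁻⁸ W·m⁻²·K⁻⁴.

T ≈ 363 K

For a small grey body in a large enclosure, net radiated power = εσA(T⁴ − T_w⁴).
Steady state: P = εσA(T⁴ − T_w⁴) with A = 4πr² = 6.158 m².
T⁴ = P/(εσA) + T_w⁴ = 3200/(0.87·5.67×10⁻⁸·6.158) + (287)⁴
    = 1.054×10¹⁰ + 6.785×10⁹ = 1.732×10¹⁰ K⁴.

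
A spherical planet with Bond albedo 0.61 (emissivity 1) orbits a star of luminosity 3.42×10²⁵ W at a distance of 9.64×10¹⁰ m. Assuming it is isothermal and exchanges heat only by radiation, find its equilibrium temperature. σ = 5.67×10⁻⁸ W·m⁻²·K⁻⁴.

First find the stellar flux at distance d: S = L/(4πd²) = 3.42×10²⁵/(4π·(9.64×10¹⁰)²) = 292.9 W/m².
For an isothermal sphere, absorbed (1−a)S·πr² = emitted σ·4πr²·T⁴, so T⁴ = (1−a)S/(4σ).
T⁴ = 0.390·292.9/(4·5.67×10⁻⁸) = 5.036×10⁸ K⁴.

T ≈ 150 K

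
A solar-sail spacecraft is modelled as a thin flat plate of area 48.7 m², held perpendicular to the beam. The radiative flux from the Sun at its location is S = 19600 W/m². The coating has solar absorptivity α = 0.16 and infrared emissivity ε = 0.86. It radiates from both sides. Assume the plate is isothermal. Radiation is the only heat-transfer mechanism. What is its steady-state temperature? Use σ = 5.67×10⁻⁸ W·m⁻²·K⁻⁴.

T ≈ 423 K

At equilibrium, absorbed power = emitted power.
Absorbing cross-section = A = 48.70 m²; emitting surface = 2A = 97.40 m² (ratio 2).
αS·A_cross = εσ·A_surf·T⁴  ⇒  T⁴ = αS/(ε·2σ).
T⁴ = 0.160·19600/(0.86·2·5.67×10⁻⁸) = 3.216×10¹⁰ K⁴.
T = (3.216×10¹⁰)^(1/4).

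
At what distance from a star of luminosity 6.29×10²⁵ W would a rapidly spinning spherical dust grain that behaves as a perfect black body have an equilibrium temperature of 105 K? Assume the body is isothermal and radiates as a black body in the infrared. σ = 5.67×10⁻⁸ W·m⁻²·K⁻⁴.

For an isothermal black-emitting sphere, (1−a)S·πr² = σ·4πr²·T⁴ ⇒ S = 4σT⁴/(1−a).
S = 4·5.67×10⁻⁸·(105)⁴/1.00 = 27.57 W/m².
Flux falls as S = L/(4πd²), so d = √(L/(4πS)) = √(6.29×10²⁵/(4π·27.57)).

d ≈ 4.26×10¹¹ m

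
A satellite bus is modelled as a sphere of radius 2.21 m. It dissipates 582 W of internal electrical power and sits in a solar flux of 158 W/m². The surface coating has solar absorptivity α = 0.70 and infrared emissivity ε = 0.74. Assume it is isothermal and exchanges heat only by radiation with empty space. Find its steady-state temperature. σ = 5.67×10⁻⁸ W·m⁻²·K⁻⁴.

T ≈ 172 K

At steady state, absorbed solar power + internal power = radiated power.
Absorbed: α·S·A_cross = 0.70·158·15.34 = 1697 W (cross-section πr²).
Total input = 1697 + 582 = 2279 W.
Radiated: εσ·A_surf·T⁴ with A_surf = 4πr² = 61.38 m².
T⁴ = 2279/(0.74·5.67×10⁻⁸·61.38) = 8.850×10⁸ K⁴.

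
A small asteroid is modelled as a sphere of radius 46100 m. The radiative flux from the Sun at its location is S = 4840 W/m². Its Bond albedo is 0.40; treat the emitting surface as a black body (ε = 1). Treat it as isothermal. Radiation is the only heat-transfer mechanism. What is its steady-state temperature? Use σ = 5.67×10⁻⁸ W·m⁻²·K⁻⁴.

T ≈ 336 K

At equilibrium, absorbed power = emitted power.
Absorbing cross-section = πr² = 6.677×10⁹ m²; emitting surface = 4πr² = 2.671×10¹⁰ m² (ratio 4).
(1−a)S·A_cross = εσ·A_surf·T⁴  ⇒  T⁴ = (1−a)S/(4σ).
T⁴ = 0.600·4840/(4·5.67×10⁻⁸) = 1.280×10¹⁰ K⁴.
T = (1.280×10¹⁰)^(1/4).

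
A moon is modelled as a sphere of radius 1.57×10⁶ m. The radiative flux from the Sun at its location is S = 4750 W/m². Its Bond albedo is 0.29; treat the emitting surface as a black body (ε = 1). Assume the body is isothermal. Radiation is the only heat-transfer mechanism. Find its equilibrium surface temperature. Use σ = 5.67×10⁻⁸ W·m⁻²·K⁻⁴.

At equilibrium, absorbed power = emitted power.
Absorbing cross-section = πr² = 7.744×10¹² m²; emitting surface = 4πr² = 3.097×10¹³ m² (ratio 4).
(1−a)S·A_cross = εσ·A_surf·T⁴  ⇒  T⁴ = (1−a)S/(4σ).
T⁴ = 0.710·4750/(4·5.67×10⁻⁸) = 1.487×10¹⁰ K⁴.
T = (1.487×10¹⁰)^(1/4).

T ≈ 349 K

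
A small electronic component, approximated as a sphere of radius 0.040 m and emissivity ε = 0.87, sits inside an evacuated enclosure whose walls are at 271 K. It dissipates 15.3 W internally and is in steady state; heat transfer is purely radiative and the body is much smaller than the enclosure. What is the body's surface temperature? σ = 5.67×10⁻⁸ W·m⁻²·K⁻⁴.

T ≈ 380 K

For a small grey body in a large enclosure, net radiated power = εσA(T⁴ − T_w⁴).
Steady state: P = εσA(T⁴ − T_w⁴) with A = 4πr² = 0.02011 m².
T⁴ = P/(εσA) + T_w⁴ = 15.3/(0.87·5.67×10⁻⁸·0.02011) + (271)⁴
    = 1.543×10¹⁰ + 5.394×10⁹ = 2.082×10¹⁰ K⁴.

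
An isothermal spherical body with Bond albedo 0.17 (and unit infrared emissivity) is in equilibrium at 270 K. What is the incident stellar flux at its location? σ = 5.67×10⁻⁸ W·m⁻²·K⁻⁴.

S ≈ 1450 W/m²

(1−a)S·πr² = σ·4πr²·T⁴ ⇒ S = 4σT⁴/(1−a).
S = 4·5.67×10⁻⁸·5.314×10⁹/0.830.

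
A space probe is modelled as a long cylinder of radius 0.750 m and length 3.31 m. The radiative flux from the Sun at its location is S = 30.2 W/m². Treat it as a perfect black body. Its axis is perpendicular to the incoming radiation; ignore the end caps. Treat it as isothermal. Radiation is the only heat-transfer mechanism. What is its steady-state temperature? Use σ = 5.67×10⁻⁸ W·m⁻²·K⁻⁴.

At equilibrium, absorbed power = emitted power.
Absorbing cross-section = 2rL = 4.965 m²; emitting surface = 2πrL = 15.60 m² (ratio π).
S·A_cross = εσ·A_surf·T⁴  ⇒  T⁴ = S/(πσ).
T⁴ = 1.00·30.2/(π·5.67×10⁻⁸) = 1.695×10⁸ K⁴.
T = (1.695×10⁸)^(1/4).

T ≈ 114 K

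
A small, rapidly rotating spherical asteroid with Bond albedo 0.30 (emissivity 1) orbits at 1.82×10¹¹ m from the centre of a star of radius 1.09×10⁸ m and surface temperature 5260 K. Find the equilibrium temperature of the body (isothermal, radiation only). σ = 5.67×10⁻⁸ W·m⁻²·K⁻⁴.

The star's surface emits σT_*⁴; at distance d the flux is S = σT_*⁴(R_*/d)².
S = 5.67×10⁻⁸·(5260)⁴·(1.09×10⁸/1.82×10¹¹)² = 15.57 W/m².
For an isothermal sphere T⁴ = (1−a)S/(4σ) = 4.805×10⁷ K⁴.

T ≈ 83.3 K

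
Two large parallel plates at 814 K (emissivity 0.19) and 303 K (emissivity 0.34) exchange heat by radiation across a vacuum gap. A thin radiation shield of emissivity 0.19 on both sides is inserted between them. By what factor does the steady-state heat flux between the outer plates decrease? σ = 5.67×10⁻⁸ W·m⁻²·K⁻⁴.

Without shield: q₀ = σΔ(T⁴)/(1/ε₁+1/ε₂−1) with denominator 7.204.
With shield the two gaps are in series; the resistances add: (1/ε₁+1/ε_s−1)+(1/ε_s+1/ε₂−1) = 9.526+7.204 = 16.73.
Heat-flux ratio q₀/q = 16.73/7.204.

factor ≈ 2.32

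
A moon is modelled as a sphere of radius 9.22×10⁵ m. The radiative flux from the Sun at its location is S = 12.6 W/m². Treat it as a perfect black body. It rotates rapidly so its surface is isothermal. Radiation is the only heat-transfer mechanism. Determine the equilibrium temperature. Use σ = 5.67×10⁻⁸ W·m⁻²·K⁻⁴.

T ≈ 86.3 K

At equilibrium, absorbed power = emitted power.
Absorbing cross-section = πr² = 2.671×10¹² m²; emitting surface = 4πr² = 1.068×10¹³ m² (ratio 4).
S·A_cross = εσ·A_surf·T⁴  ⇒  T⁴ = S/(4σ).
T⁴ = 1.00·12.6/(4·5.67×10⁻⁸) = 5.556×10⁷ K⁴.
T = (5.556×10⁷)^(1/4).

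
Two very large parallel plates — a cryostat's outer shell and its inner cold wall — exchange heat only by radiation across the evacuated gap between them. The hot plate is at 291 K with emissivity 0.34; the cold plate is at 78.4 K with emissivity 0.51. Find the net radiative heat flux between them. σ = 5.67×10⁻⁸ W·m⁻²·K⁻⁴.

For two infinite grey parallel plates, q = σ(T₁⁴ − T₂⁴)/(1/ε₁ + 1/ε₂ − 1).
T₁⁴ − T₂⁴ = 7.171×10⁹ − 3.778×10⁷ = 7.133×10⁹ K⁴.
1/ε₁ + 1/ε₂ − 1 = 2.941 + 1.961 − 1 = 3.902.
q = 5.67×10⁻⁸ × 7.133×10⁹ / 3.902.

q ≈ 104 W/m²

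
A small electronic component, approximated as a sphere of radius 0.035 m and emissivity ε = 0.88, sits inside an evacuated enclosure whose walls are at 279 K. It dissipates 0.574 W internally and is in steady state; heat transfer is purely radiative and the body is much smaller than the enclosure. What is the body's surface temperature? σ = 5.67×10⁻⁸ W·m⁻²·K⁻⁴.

T ≈ 287 K

For a small grey body in a large enclosure, net radiated power = εσA(T⁴ − T_w⁴).
Steady state: P = εσA(T⁴ − T_w⁴) with A = 4πr² = 0.01539 m².
T⁴ = P/(εσA) + T_w⁴ = 0.574/(0.88·5.67×10⁻⁸·0.01539) + (279)⁴
    = 7.473×10⁸ + 6.059×10⁹ = 6.807×10⁹ K⁴.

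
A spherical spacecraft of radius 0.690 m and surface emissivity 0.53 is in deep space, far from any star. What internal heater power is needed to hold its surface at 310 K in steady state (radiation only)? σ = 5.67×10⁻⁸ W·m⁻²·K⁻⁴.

P = εσ·4πr²·T⁴.
4πr² = 5.983 m²; T⁴ = 9.235×10⁹ K⁴.
P = 0.53·5.67×10⁻⁸·5.983·9.235×10⁹.

P ≈ 1660 W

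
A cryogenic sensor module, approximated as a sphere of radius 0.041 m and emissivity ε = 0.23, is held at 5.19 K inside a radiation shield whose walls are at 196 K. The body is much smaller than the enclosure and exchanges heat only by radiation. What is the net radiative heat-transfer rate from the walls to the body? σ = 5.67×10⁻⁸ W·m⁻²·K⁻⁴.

P_net ≈ 0.407 W

For a small grey body in a large enclosure: P_net = εσA(T_body⁴ − T_wall⁴).
A = 4πr² = 0.02112 m²; T_body⁴ − T_wall⁴ = 725.6 − 1.476×10⁹ = -1.476×10⁹ K⁴.
|P_net| = 0.23·5.67×10⁻⁸·0.02112·1.476×10⁹.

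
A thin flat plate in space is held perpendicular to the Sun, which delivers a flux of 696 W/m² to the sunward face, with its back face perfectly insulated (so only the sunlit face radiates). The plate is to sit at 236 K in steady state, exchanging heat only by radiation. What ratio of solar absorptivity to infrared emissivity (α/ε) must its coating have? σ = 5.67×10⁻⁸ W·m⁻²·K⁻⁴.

Balance: αS·A = εσ·1A·T⁴ ⇒ α/ε = σT⁴/S.
α/ε = 5.67×10⁻⁸·(236)⁴/696 = 5.67×10⁻⁸·3.102×10⁹/696.

α/ε ≈ 0.253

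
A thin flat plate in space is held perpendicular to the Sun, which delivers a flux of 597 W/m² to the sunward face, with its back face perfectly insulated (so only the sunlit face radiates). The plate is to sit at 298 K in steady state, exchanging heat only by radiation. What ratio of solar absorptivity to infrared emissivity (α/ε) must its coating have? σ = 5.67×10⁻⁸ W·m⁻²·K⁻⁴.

α/ε ≈ 0.749

Balance: αS·A = εσ·1A·T⁴ ⇒ α/ε = σT⁴/S.
α/ε = 5.67×10⁻⁸·(298)⁴/597 = 5.67×10⁻⁸·7.886×10⁹/597.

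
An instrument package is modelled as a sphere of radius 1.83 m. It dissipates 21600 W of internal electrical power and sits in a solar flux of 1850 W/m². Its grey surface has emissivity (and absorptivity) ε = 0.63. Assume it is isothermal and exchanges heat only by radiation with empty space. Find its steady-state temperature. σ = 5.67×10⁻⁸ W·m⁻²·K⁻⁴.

At steady state, absorbed solar power + internal power = radiated power.
Absorbed: α·S·A_cross = 0.63·1850·10.52 = 12260 W (cross-section πr²).
Total input = 12260 + 21600 = 33860 W.
Radiated: εσ·A_surf·T⁴ with A_surf = 4πr² = 42.08 m².
T⁴ = 33860/(0.63·5.67×10⁻⁸·42.08) = 2.253×10¹⁰ K⁴.

T ≈ 387 K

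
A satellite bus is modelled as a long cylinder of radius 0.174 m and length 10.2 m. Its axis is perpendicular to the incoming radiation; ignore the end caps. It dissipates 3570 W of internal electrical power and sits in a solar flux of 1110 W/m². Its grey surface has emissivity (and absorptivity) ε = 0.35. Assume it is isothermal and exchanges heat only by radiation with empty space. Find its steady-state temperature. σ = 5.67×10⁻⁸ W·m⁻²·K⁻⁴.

T ≈ 387 K

At steady state, absorbed solar power + internal power = radiated power.
Absorbed: α·S·A_cross = 0.35·1110·3.550 = 1379 W (cross-section 2rL).
Total input = 1379 + 3570 = 4949 W.
Radiated: εσ·A_surf·T⁴ with A_surf = 2πrL = 11.15 m².
T⁴ = 4949/(0.35·5.67×10⁻⁸·11.15) = 2.236×10¹⁰ K⁴.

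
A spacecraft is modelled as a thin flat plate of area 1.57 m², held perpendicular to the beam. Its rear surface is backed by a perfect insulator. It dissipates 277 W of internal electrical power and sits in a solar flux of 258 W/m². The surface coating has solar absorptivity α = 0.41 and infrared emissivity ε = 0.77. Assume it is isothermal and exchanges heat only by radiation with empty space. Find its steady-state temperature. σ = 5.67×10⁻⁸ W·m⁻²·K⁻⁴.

T ≈ 284 K

At steady state, absorbed solar power + internal power = radiated power.
Absorbed: α·S·A_cross = 0.41·258·1.570 = 166.1 W (cross-section A).
Total input = 166.1 + 277 = 443.1 W.
Radiated: εσ·A_surf·T⁴ with A_surf = A = 1.570 m².
T⁴ = 443.1/(0.77·5.67×10⁻⁸·1.570) = 6.464×10⁹ K⁴.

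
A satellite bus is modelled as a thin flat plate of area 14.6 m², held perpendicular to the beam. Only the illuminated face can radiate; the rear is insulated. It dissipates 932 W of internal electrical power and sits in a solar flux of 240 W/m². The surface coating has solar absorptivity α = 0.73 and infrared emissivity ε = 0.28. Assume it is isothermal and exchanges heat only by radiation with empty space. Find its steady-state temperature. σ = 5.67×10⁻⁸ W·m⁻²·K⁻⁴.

T ≈ 350 K

At steady state, absorbed solar power + internal power = radiated power.
Absorbed: α·S·A_cross = 0.73·240·14.60 = 2558 W (cross-section A).
Total input = 2558 + 932 = 3490 W.
Radiated: εσ·A_surf·T⁴ with A_surf = A = 14.60 m².
T⁴ = 3490/(0.28·5.67×10⁻⁸·14.60) = 1.506×10¹⁰ K⁴.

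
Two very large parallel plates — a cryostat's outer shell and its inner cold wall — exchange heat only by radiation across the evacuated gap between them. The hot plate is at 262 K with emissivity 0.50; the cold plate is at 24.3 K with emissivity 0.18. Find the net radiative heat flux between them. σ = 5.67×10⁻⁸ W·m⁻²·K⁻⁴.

q ≈ 40.8 W/m²

For two infinite grey parallel plates, q = σ(T₁⁴ − T₂⁴)/(1/ε₁ + 1/ε₂ − 1).
T₁⁴ − T₂⁴ = 4.712×10⁹ − 3.487×10⁵ = 4.712×10⁹ K⁴.
1/ε₁ + 1/ε₂ − 1 = 2.000 + 5.556 − 1 = 6.556.
q = 5.67×10⁻⁸ × 4.712×10⁹ / 6.556.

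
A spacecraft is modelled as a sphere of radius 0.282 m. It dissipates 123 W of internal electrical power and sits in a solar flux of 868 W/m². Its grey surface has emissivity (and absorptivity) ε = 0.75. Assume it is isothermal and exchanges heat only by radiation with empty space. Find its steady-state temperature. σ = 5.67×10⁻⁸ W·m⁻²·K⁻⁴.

At steady state, absorbed solar power + internal power = radiated power.
Absorbed: α·S·A_cross = 0.75·868·0.2498 = 162.6 W (cross-section πr²).
Total input = 162.6 + 123 = 285.6 W.
Radiated: εσ·A_surf·T⁴ with A_surf = 4πr² = 0.9993 m².
T⁴ = 285.6/(0.75·5.67×10⁻⁸·0.9993) = 6.722×10⁹ K⁴.

T ≈ 286 K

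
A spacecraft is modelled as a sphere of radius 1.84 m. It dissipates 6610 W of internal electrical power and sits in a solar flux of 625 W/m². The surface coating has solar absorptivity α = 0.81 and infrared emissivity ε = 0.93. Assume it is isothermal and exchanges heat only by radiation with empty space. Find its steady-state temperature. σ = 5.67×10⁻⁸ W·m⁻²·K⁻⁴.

T ≈ 270 K

At steady state, absorbed solar power + internal power = radiated power.
Absorbed: α·S·A_cross = 0.81·625·10.64 = 5385 W (cross-section πr²).
Total input = 5385 + 6610 = 11990 W.
Radiated: εσ·A_surf·T⁴ with A_surf = 4πr² = 42.54 m².
T⁴ = 11990/(0.93·5.67×10⁻⁸·42.54) = 5.347×10⁹ K⁴.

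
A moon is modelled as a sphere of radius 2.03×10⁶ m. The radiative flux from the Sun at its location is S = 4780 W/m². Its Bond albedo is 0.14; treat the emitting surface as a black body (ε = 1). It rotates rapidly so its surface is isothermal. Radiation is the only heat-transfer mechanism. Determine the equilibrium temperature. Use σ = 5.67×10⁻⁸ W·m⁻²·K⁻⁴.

T ≈ 367 K

At equilibrium, absorbed power = emitted power.
Absorbing cross-section = πr² = 1.295×10¹³ m²; emitting surface = 4πr² = 5.178×10¹³ m² (ratio 4).
(1−a)S·A_cross = εσ·A_surf·T⁴  ⇒  T⁴ = (1−a)S/(4σ).
T⁴ = 0.860·4780/(4·5.67×10⁻⁸) = 1.813×10¹⁰ K⁴.
T = (1.813×10¹⁰)^(1/4).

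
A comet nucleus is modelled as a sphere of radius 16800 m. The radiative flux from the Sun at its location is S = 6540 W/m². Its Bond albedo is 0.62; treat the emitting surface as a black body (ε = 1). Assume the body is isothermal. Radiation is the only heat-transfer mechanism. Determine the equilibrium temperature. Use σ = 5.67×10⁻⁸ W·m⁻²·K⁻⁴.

T ≈ 324 K

At equilibrium, absorbed power = emitted power.
Absorbing cross-section = πr² = 8.867×10⁸ m²; emitting surface = 4πr² = 3.547×10⁹ m² (ratio 4).
(1−a)S·A_cross = εσ·A_surf·T⁴  ⇒  T⁴ = (1−a)S/(4σ).
T⁴ = 0.380·6540/(4·5.67×10⁻⁸) = 1.096×10¹⁰ K⁴.
T = (1.096×10¹⁰)^(1/4).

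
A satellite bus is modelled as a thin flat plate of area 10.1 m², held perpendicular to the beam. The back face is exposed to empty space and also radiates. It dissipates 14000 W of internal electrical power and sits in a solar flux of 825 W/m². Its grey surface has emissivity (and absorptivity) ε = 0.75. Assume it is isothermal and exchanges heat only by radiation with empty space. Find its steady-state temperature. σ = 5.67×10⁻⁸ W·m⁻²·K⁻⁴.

At steady state, absorbed solar power + internal power = radiated power.
Absorbed: α·S·A_cross = 0.75·825·10.10 = 6249 W (cross-section A).
Total input = 6249 + 14000 = 20250 W.
Radiated: εσ·A_surf·T⁴ with A_surf = 2A = 20.20 m².
T⁴ = 20250/(0.75·5.67×10⁻⁸·20.20) = 2.357×10¹⁰ K⁴.

T ≈ 392 K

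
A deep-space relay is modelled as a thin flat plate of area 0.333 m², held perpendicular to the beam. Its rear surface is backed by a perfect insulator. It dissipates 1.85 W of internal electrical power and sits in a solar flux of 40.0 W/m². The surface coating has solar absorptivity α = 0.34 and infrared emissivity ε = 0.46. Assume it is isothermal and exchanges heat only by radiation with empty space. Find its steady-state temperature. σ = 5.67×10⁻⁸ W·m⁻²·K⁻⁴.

At steady state, absorbed solar power + internal power = radiated power.
Absorbed: α·S·A_cross = 0.34·40.0·0.3330 = 4.529 W (cross-section A).
Total input = 4.529 + 1.85 = 6.379 W.
Radiated: εσ·A_surf·T⁴ with A_surf = A = 0.3330 m².
T⁴ = 6.379/(0.46·5.67×10⁻⁸·0.3330) = 7.344×10⁸ K⁴.

T ≈ 165 K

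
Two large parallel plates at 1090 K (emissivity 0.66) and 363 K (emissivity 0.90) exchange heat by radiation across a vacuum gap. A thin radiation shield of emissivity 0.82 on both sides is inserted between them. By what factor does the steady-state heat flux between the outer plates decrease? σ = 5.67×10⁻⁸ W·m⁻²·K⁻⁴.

Without shield: q₀ = σΔ(T⁴)/(1/ε₁+1/ε₂−1) with denominator 1.626.
With shield the two gaps are in series; the resistances add: (1/ε₁+1/ε_s−1)+(1/ε_s+1/ε₂−1) = 1.735+1.331 = 3.065.
Heat-flux ratio q₀/q = 3.065/1.626.

factor ≈ 1.88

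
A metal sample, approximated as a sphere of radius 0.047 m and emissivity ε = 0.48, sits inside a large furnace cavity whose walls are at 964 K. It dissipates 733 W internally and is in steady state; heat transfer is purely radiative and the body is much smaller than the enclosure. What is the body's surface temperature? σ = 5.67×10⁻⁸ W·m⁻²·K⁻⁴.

For a small grey body in a large enclosure, net radiated power = εσA(T⁴ − T_w⁴).
Steady state: P = εσA(T⁴ − T_w⁴) with A = 4πr² = 0.02776 m².
T⁴ = P/(εσA) + T_w⁴ = 733/(0.48·5.67×10⁻⁸·0.02776) + (964)⁴
    = 9.702×10¹¹ + 8.636×10¹¹ = 1.834×10¹² K⁴.

T ≈ 1160 K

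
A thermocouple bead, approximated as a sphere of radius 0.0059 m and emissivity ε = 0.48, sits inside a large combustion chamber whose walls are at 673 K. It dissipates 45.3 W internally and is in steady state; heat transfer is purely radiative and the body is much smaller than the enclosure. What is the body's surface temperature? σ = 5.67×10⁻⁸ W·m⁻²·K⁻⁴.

T ≈ 1420 K

For a small grey body in a large enclosure, net radiated power = εσA(T⁴ − T_w⁴).
Steady state: P = εσA(T⁴ − T_w⁴) with A = 4πr² = 4.374×10⁻⁴ m².
T⁴ = P/(εσA) + T_w⁴ = 45.3/(0.48·5.67×10⁻⁸·4.374×10⁻⁴) + (673)⁴
    = 3.805×10¹² + 2.051×10¹¹ = 4.010×10¹² K⁴.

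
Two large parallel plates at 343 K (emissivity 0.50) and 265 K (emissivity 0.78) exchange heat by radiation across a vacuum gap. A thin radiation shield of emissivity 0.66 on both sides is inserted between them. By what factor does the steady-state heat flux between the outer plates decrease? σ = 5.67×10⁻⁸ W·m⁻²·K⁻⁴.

factor ≈ 1.89

Without shield: q₀ = σΔ(T⁴)/(1/ε₁+1/ε₂−1) with denominator 2.282.
With shield the two gaps are in series; the resistances add: (1/ε₁+1/ε_s−1)+(1/ε_s+1/ε₂−1) = 2.515+1.797 = 4.312.
Heat-flux ratio q₀/q = 4.312/2.282.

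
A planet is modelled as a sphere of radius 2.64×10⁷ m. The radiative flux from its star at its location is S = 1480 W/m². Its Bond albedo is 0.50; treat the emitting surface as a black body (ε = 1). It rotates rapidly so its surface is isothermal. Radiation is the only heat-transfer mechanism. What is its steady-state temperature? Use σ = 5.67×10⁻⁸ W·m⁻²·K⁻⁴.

T ≈ 239 K

At equilibrium, absorbed power = emitted power.
Absorbing cross-section = πr² = 2.190×10¹⁵ m²; emitting surface = 4πr² = 8.758×10¹⁵ m² (ratio 4).
(1−a)S·A_cross = εσ·A_surf·T⁴  ⇒  T⁴ = (1−a)S/(4σ).
T⁴ = 0.500·1480/(4·5.67×10⁻⁸) = 3.263×10⁹ K⁴.
T = (3.263×10⁹)^(1/4).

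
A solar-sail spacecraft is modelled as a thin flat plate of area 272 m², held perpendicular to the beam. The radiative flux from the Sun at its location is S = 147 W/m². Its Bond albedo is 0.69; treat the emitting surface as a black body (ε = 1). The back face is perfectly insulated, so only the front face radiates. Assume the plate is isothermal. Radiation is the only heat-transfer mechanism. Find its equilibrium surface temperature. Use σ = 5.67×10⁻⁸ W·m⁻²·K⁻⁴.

T ≈ 168 K

At equilibrium, absorbed power = emitted power.
Absorbing cross-section = A = 272.0 m²; emitting surface = A = 272.0 m² (ratio 1).
(1−a)S·A_cross = εσ·A_surf·T⁴  ⇒  T⁴ = (1−a)S/(1σ).
T⁴ = 0.310·147/(1·5.67×10⁻⁸) = 8.037×10⁸ K⁴.
T = (8.037×10⁸)^(1/4).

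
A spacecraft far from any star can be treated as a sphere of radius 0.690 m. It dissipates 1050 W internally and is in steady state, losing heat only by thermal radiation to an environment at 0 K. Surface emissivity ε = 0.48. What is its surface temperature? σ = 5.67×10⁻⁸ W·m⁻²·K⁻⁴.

Steady state: internal power = radiated power, P = εσA T⁴.
Radiating area A = 4πr² = 5.983 m².
T⁴ = P/(εσA) = 1050/(0.48·5.67×10⁻⁸·5.983) = 6.448×10⁹ K⁴.
T = (6.448×10⁹)^(1/4).

T ≈ 283 K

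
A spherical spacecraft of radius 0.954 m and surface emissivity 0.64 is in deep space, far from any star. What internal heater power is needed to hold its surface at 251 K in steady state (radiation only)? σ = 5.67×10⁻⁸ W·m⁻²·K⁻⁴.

P = εσ·4πr²·T⁴.
4πr² = 11.44 m²; T⁴ = 3.969×10⁹ K⁴.
P = 0.64·5.67×10⁻⁸·11.44·3.969×10⁹.

P ≈ 1650 W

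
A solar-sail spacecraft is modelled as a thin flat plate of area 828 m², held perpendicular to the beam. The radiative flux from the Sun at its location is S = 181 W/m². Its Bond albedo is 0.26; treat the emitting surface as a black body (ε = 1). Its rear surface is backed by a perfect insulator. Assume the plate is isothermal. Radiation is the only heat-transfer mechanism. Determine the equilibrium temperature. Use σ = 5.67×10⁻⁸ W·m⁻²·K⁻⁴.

T ≈ 220 K

At equilibrium, absorbed power = emitted power.
Absorbing cross-section = A = 828.0 m²; emitting surface = A = 828.0 m² (ratio 1).
(1−a)S·A_cross = εσ·A_surf·T⁴  ⇒  T⁴ = (1−a)S/(1σ).
T⁴ = 0.740·181/(1·5.67×10⁻⁸) = 2.362×10⁹ K⁴.
T = (2.362×10⁹)^(1/4).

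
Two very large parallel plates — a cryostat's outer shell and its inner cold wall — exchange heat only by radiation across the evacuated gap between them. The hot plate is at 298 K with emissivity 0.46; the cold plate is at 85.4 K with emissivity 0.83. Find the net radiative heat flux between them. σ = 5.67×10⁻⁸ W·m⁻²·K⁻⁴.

q ≈ 187 W/m²

For two infinite grey parallel plates, q = σ(T₁⁴ − T₂⁴)/(1/ε₁ + 1/ε₂ − 1).
T₁⁴ − T₂⁴ = 7.886×10⁹ − 5.319×10⁷ = 7.833×10⁹ K⁴.
1/ε₁ + 1/ε₂ − 1 = 2.174 + 1.205 − 1 = 2.379.
q = 5.67×10⁻⁸ × 7.833×10⁹ / 2.379.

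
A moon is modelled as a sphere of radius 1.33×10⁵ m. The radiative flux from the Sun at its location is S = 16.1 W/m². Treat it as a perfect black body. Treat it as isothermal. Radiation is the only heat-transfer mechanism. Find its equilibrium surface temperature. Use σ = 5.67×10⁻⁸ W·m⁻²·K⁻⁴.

T ≈ 91.8 K

At equilibrium, absorbed power = emitted power.
Absorbing cross-section = πr² = 5.557×10¹⁰ m²; emitting surface = 4πr² = 2.223×10¹¹ m² (ratio 4).
S·A_cross = εσ·A_surf·T⁴  ⇒  T⁴ = S/(4σ).
T⁴ = 1.00·16.1/(4·5.67×10⁻⁸) = 7.099×10⁷ K⁴.
T = (7.099×10⁷)^(1/4).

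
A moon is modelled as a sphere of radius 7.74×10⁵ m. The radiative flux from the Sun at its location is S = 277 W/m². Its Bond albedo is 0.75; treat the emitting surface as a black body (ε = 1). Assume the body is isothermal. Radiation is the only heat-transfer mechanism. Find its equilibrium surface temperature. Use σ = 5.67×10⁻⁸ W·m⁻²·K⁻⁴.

At equilibrium, absorbed power = emitted power.
Absorbing cross-section = πr² = 1.882×10¹² m²; emitting surface = 4πr² = 7.528×10¹² m² (ratio 4).
(1−a)S·A_cross = εσ·A_surf·T⁴  ⇒  T⁴ = (1−a)S/(4σ).
T⁴ = 0.250·277/(4·5.67×10⁻⁸) = 3.053×10⁸ K⁴.
T = (3.053×10⁸)^(1/4).

T ≈ 132 K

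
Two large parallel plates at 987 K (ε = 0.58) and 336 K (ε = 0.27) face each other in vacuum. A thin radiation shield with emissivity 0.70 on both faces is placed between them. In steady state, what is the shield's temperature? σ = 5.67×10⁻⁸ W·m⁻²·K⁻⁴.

In steady state the net flux on the hot side equals that on the cold side.
σ(T₁⁴−T_s⁴)/D₁ = σ(T_s⁴−T₂⁴)/D₂, with D₁ = 1/ε₁+1/ε_s−1 = 2.153, D₂ = 1/ε_s+1/ε₂−1 = 4.132.
Solve for T_s⁴: T_s⁴ = (D₂·T₁⁴ + D₁·T₂⁴)/(D₁+D₂) = 6.283×10¹¹ K⁴.

T_s ≈ 890 K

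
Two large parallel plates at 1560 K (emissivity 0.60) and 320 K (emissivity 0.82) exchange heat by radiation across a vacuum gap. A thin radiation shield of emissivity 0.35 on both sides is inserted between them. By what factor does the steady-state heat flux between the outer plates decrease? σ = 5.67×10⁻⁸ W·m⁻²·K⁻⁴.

factor ≈ 3.50

Without shield: q₀ = σΔ(T⁴)/(1/ε₁+1/ε₂−1) with denominator 1.886.
With shield the two gaps are in series; the resistances add: (1/ε₁+1/ε_s−1)+(1/ε_s+1/ε₂−1) = 3.524+3.077 = 6.600.
Heat-flux ratio q₀/q = 6.600/1.886.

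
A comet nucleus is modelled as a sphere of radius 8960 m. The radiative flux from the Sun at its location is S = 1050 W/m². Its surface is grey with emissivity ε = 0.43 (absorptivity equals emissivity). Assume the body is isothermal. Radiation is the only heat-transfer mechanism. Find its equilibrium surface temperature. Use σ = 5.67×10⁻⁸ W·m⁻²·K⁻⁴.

At equilibrium, absorbed power = emitted power.
Absorbing cross-section = πr² = 2.522×10⁸ m²; emitting surface = 4πr² = 1.009×10⁹ m² (ratio 4).
εS·A_cross = εσ·A_surf·T⁴  ⇒  T⁴ = S/(4σ)   (ε cancels).
T⁴ = 1050/(4·5.67×10⁻⁸) = 4.630×10⁹ K⁴.
T = (4.630×10⁹)^(1/4).

T ≈ 261 K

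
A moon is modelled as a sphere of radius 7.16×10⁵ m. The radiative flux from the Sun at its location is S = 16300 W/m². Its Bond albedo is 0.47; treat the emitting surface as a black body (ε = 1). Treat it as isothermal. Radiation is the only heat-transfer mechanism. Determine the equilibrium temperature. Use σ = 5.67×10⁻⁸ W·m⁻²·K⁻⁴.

At equilibrium, absorbed power = emitted power.
Absorbing cross-section = πr² = 1.611×10¹² m²; emitting surface = 4πr² = 6.442×10¹² m² (ratio 4).
(1−a)S·A_cross = εσ·A_surf·T⁴  ⇒  T⁴ = (1−a)S/(4σ).
T⁴ = 0.530·16300/(4·5.67×10⁻⁸) = 3.809×10¹⁰ K⁴.
T = (3.809×10¹⁰)^(1/4).

T ≈ 442 K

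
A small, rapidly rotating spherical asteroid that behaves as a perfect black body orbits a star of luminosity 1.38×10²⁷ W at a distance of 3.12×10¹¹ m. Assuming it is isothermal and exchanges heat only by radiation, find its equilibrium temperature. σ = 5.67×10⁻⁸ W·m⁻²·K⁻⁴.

First find the stellar flux at distance d: S = L/(4πd²) = 1.38×10²⁷/(4π·(3.12×10¹¹)²) = 1128 W/m².
For an isothermal sphere, absorbed (1−a)S·πr² = emitted σ·4πr²·T⁴, so T⁴ = (1−a)S/(4σ).
T⁴ = 1.00·1128/(4·5.67×10⁻⁸) = 4.974×10⁹ K⁴.

T ≈ 266 K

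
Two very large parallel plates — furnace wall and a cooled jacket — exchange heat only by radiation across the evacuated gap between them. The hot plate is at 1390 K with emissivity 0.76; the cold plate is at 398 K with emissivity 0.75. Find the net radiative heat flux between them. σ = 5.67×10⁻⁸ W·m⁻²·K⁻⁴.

For two infinite grey parallel plates, q = σ(T₁⁴ − T₂⁴)/(1/ε₁ + 1/ε₂ − 1).
T₁⁴ − T₂⁴ = 3.733×10¹² − 2.509×10¹⁰ = 3.708×10¹² K⁴.
1/ε₁ + 1/ε₂ − 1 = 1.316 + 1.333 − 1 = 1.649.
q = 5.67×10⁻⁸ × 3.708×10¹² / 1.649.

q ≈ 1.27×10⁵ W/m²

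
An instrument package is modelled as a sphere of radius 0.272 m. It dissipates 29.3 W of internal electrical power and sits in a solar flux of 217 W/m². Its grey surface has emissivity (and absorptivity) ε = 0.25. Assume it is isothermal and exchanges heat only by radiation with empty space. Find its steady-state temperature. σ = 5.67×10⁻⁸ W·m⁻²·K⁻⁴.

At steady state, absorbed solar power + internal power = radiated power.
Absorbed: α·S·A_cross = 0.25·217·0.2324 = 12.61 W (cross-section πr²).
Total input = 12.61 + 29.3 = 41.91 W.
Radiated: εσ·A_surf·T⁴ with A_surf = 4πr² = 0.9297 m².
T⁴ = 41.91/(0.25·5.67×10⁻⁸·0.9297) = 3.180×10⁹ K⁴.

T ≈ 237 K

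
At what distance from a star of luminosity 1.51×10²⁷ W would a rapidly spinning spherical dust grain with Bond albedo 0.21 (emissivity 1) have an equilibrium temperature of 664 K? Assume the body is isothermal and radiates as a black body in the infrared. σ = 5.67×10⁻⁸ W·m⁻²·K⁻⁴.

d ≈ 4.64×10¹⁰ m

For an isothermal black-emitting sphere, (1−a)S·πr² = σ·4πr²·T⁴ ⇒ S = 4σT⁴/(1−a).
S = 4·5.67×10⁻⁸·(664)⁴/0.790 = 55810 W/m².
Flux falls as S = L/(4πd²), so d = √(L/(4πS)) = √(1.51×10²⁷/(4π·55810)).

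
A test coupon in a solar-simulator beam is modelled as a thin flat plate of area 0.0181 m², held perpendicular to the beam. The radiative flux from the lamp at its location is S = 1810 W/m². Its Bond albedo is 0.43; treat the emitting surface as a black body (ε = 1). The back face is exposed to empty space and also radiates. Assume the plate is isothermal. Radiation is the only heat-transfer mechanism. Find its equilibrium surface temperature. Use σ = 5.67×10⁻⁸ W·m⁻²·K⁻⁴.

T ≈ 309 K

At equilibrium, absorbed power = emitted power.
Absorbing cross-section = A = 0.01810 m²; emitting surface = 2A = 0.03620 m² (ratio 2).
(1−a)S·A_cross = εσ·A_surf·T⁴  ⇒  T⁴ = (1−a)S/(2σ).
T⁴ = 0.570·1810/(2·5.67×10⁻⁸) = 9.098×10⁹ K⁴.
T = (9.098×10⁹)^(1/4).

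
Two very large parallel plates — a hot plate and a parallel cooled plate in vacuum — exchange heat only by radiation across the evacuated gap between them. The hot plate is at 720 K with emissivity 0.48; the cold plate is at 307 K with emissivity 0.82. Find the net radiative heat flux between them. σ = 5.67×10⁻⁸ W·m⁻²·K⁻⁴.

For two infinite grey parallel plates, q = σ(T₁⁴ − T₂⁴)/(1/ε₁ + 1/ε₂ − 1).
T₁⁴ − T₂⁴ = 2.687×10¹¹ − 8.883×10⁹ = 2.599×10¹¹ K⁴.
1/ε₁ + 1/ε₂ − 1 = 2.083 + 1.220 − 1 = 2.303.
q = 5.67×10⁻⁸ × 2.599×10¹¹ / 2.303.

q ≈ 6400 W/m²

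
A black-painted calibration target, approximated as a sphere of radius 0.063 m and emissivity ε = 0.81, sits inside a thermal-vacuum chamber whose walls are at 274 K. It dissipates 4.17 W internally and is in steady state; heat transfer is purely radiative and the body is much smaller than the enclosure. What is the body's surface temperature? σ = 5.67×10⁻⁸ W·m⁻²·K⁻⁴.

T ≈ 294 K

For a small grey body in a large enclosure, net radiated power = εσA(T⁴ − T_w⁴).
Steady state: P = εσA(T⁴ − T_w⁴) with A = 4πr² = 0.04988 m².
T⁴ = P/(εσA) + T_w⁴ = 4.17/(0.81·5.67×10⁻⁸·0.04988) + (274)⁴
    = 1.820×10⁹ + 5.636×10⁹ = 7.457×10⁹ K⁴.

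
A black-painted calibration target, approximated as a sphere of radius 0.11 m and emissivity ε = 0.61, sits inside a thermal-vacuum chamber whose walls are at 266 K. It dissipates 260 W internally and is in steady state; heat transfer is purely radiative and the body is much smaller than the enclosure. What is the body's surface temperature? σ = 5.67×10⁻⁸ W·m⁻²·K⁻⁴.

T ≈ 483 K

For a small grey body in a large enclosure, net radiated power = εσA(T⁴ − T_w⁴).
Steady state: P = εσA(T⁴ − T_w⁴) with A = 4πr² = 0.1521 m².
T⁴ = P/(εσA) + T_w⁴ = 260/(0.61·5.67×10⁻⁸·0.1521) + (266)⁴
    = 4.944×10¹⁰ + 5.006×10⁹ = 5.444×10¹⁰ K⁴.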